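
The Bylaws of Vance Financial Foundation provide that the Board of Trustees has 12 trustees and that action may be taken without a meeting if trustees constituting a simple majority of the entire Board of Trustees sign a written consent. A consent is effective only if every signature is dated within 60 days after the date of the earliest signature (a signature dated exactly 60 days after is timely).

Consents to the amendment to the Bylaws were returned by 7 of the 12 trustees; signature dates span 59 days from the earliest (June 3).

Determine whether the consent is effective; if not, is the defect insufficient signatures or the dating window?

Signatures required: a simple majority of 12 — a majority of 12 is 7, so 7 needed; 7 signed. Sufficient.
Dating window: the latest signature is 59 days after the earliest; the limit is 60 days. Within the window.

Effective — both the signature and dating-window requirements are satisfied.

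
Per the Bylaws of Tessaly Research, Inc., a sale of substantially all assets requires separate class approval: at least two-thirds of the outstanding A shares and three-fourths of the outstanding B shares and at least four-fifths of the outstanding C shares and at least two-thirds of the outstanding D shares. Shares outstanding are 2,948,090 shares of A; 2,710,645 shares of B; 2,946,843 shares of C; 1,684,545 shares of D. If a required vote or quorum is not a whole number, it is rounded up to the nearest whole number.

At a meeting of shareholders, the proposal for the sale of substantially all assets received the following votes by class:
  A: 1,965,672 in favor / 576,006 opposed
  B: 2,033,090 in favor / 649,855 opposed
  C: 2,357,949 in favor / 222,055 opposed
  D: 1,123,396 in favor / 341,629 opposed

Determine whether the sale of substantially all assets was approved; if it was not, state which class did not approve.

A: 2/3 of 2948090 = 1965393.33, rounded up to 1965394; 1,965,394 required, 1,965,672 in favor — approved.
B: 3/4 of 2710645 = 2032983.75, rounded up to 2032984; 2,032,984 required, 2,033,090 in favor — approved.
C: 4/5 of 2946843 = 2357474.40, rounded up to 2357475; 2,357,475 required, 2,357,949 in favor — approved.
D: 2/3 of 1684545 = 1123030; 1,123,030 required, 1,123,396 in favor — approved.

Approved — every class gave the required vote.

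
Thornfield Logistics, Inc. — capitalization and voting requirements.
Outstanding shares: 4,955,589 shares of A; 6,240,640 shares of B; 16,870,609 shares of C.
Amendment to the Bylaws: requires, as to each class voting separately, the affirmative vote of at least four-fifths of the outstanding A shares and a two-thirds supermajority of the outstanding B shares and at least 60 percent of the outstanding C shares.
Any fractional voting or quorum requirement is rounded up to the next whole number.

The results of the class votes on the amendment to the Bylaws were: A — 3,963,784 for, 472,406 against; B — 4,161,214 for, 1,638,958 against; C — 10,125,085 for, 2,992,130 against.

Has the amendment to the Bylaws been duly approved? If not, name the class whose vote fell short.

A: 4/5 of 4955589 = 3964471.20, rounded up to 3964472; 3,964,472 required, 3,963,784 in favor — not approved.
B: 2/3 of 6240640 = 4160426.67, rounded up to 4160427; 4,160,427 required, 4,161,214 in favor — approved.
C: 3/5 of 16870609 = 10122365.40, rounded up to 10122366; 10,122,366 required, 10,125,085 in favor — approved.

Not approved — the A shares did not give the required vote.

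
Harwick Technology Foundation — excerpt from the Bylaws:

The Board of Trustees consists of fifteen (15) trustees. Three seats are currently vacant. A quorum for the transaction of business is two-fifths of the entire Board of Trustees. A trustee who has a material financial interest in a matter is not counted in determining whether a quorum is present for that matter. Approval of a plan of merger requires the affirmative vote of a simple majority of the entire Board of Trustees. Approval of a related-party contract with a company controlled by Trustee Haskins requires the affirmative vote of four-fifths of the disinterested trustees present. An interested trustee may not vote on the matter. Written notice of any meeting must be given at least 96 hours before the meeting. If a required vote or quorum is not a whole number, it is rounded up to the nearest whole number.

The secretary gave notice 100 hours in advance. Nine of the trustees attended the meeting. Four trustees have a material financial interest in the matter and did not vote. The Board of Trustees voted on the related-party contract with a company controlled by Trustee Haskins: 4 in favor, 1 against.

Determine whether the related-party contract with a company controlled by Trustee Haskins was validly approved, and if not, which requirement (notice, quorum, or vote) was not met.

Notice: 100 hours given; 96 required (100 ≥ 96). Satisfied.
Quorum: 9 present, but the 4 interested trustees do not count, leaving 5. Quorum is 6. Not satisfied.
Vote: the related-party contract with a company controlled by Trustee Haskins requires four-fifths of the disinterested trustees present (9 − 4 = 5). 4/5 of 5 = 4, so 4 affirmative votes are needed; 4 voted in favor. Satisfied. (Moot — without a quorum no business can be validly transacted.)

Invalid — quorum requirement not satisfied.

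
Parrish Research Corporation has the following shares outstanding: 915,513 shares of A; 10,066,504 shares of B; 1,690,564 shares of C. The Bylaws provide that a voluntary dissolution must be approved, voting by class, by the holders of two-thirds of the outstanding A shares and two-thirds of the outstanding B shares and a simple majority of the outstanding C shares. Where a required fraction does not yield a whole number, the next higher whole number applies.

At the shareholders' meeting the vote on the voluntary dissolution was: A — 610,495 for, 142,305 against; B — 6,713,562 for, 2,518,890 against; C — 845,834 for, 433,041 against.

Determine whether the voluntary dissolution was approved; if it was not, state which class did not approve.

A: 2/3 of 915513 = 610342; 610,342 required, 610,495 in favor — approved.
B: 2/3 of 10066504 = 6711002.67, rounded up to 6711003; 6,711,003 required, 6,713,562 in favor — approved.
C: a majority of 1690564 is 845283; 845,283 required, 845,834 in favor — approved.

Approved — every class gave the required vote.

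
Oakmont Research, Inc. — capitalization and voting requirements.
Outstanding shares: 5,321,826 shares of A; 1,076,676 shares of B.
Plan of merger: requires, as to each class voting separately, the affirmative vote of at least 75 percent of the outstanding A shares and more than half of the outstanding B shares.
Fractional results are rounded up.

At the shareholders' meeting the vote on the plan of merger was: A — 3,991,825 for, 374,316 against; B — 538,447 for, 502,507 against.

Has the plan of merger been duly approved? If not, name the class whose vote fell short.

Approved — every class gave the required vote.

A: 3/4 of 5321826 = 3991369.50, rounded up to 3991370; 3,991,370 required, 3,991,825 in favor — approved.
B: a majority of 1076676 is 538339; 538,339 required, 538,447 in favor — approved.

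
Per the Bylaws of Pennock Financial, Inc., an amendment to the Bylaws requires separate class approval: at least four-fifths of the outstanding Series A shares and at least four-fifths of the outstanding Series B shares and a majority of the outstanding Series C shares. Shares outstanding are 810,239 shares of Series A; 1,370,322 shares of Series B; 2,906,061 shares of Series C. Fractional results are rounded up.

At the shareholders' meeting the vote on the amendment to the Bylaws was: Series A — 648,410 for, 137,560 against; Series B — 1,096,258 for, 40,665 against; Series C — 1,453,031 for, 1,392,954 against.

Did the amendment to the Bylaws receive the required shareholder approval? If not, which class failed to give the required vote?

Series A: 4/5 of 810239 = 648191.20, rounded up to 648192; 648,192 required, 648,410 in favor — approved.
Series B: 4/5 of 1370322 = 1096257.60, rounded up to 1096258; 1,096,258 required, 1,096,258 in favor — approved.
Series C: a majority of 2906061 is 1453031; 1,453,031 required, 1,453,031 in favor — approved.

Approved — every class gave the required vote.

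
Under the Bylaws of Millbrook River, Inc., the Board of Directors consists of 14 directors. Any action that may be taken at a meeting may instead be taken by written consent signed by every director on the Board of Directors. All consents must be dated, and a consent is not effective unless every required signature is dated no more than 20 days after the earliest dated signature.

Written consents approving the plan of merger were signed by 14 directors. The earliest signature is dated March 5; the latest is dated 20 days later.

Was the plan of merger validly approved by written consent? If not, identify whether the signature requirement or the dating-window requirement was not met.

Signatures required: every one of 14 — unanimous means all 14, so 14 needed; 14 signed. Sufficient.
Dating window: the latest signature is 20 days after the earliest; the limit is 20 days. Within the window.

Effective — both the signature and dating-window requirements are satisfied.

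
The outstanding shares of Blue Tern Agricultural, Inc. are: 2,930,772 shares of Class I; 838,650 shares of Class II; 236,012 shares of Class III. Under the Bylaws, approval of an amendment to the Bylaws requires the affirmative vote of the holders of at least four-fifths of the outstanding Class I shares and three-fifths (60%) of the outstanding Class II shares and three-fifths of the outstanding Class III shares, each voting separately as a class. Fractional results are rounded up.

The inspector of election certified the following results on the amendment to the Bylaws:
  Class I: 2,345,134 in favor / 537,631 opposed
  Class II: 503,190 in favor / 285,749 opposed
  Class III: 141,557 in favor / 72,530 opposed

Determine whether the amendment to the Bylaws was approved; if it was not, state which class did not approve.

Class I: 4/5 of 2930772 = 2344617.60, rounded up to 2344618; 2,344,618 required, 2,345,134 in favor — approved.
Class II: 3/5 of 838650 = 503190; 503,190 required, 503,190 in favor — approved.
Class III: 3/5 of 236012 = 141607.20, rounded up to 141608; 141,608 required, 141,557 in favor — not approved.

Not approved — the Class III shares did not give the required vote.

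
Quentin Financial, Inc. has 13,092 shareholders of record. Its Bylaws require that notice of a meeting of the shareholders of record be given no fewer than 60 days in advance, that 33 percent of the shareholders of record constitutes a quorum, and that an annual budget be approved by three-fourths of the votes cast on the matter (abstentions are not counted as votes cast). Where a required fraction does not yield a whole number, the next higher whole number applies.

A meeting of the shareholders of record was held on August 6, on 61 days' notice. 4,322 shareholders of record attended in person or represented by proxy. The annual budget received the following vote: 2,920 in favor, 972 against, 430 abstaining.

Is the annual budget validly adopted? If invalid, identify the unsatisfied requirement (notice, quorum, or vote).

Notice: 61 days given; 60 required. Satisfied.
Quorum: 33% of 13,092 = 4,320.36, rounded up to 4,321; 4,322 present. Satisfied.
Vote: requires three-fourths of the votes cast (4,322 − 430 abstaining = 3,892); 3/4 of 3892 = 2919, so 2,919 needed; 2,920 in favor. Satisfied.

Valid — all requirements satisfied.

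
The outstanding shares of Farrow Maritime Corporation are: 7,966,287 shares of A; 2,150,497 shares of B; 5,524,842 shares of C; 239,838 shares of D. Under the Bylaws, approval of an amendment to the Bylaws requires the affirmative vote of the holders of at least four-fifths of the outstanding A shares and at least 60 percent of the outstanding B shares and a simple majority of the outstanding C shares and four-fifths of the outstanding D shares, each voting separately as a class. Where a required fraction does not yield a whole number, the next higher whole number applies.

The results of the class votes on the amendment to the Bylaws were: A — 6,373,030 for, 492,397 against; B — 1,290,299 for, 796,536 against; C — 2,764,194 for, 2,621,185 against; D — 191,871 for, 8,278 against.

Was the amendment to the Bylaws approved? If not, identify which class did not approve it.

A: 4/5 of 7966287 = 6373029.60, rounded up to 6373030; 6,373,030 required, 6,373,030 in favor — approved.
B: 3/5 of 2150497 = 1290298.20, rounded up to 1290299; 1,290,299 required, 1,290,299 in favor — approved.
C: a majority of 5524842 is 2762422; 2,762,422 required, 2,764,194 in favor — approved.
D: 4/5 of 239838 = 191870.40, rounded up to 191871; 191,871 required, 191,871 in favor — approved.

Approved — every class gave the required vote.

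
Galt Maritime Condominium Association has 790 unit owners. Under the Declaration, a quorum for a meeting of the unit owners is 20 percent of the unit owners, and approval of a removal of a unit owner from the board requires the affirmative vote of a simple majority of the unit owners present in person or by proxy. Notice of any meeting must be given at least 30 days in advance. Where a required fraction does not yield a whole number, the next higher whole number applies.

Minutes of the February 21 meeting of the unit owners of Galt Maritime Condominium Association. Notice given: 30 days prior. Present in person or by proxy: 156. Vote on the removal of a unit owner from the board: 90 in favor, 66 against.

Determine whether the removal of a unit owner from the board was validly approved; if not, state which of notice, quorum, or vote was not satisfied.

Invalid — quorum requirement not satisfied.

Notice: 30 days given; 30 required. Satisfied.
Quorum: 20% of 790 = 158; 156 present. Not satisfied.
Vote: requires a majority of those present (156); a majority of 156 is 79, so 79 needed; 90 in favor. Satisfied.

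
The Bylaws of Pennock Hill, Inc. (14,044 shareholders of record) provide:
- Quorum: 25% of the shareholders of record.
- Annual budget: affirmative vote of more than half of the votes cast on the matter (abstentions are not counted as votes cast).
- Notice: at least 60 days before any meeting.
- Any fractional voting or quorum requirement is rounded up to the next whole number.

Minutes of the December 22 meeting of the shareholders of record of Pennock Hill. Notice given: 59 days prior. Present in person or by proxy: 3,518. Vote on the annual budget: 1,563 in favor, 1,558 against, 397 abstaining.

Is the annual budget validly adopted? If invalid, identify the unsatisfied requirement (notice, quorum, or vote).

Invalid — notice requirement not satisfied.

Notice: 59 days given; 60 required. Not satisfied.
Quorum: 25% of 14,044 = 3,511; 3,518 present. Satisfied.
Vote: requires a majority of the votes cast (3,518 − 397 abstaining = 3,121); a majority of 3121 is 1561, so 1,561 needed; 1,563 in favor. Satisfied.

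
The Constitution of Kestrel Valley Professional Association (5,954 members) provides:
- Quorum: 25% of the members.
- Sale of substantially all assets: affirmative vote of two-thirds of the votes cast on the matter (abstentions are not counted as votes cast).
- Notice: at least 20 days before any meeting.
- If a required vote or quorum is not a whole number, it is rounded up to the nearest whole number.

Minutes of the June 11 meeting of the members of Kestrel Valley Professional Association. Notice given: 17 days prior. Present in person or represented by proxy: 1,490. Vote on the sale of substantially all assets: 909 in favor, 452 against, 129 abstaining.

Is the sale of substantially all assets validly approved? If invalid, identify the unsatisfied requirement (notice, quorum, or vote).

Notice: 17 days given; 20 required. Not satisfied.
Quorum: 25% of 5,954 = 1,488.50, rounded up to 1,489; 1,490 present. Satisfied.
Vote: requires two-thirds of the votes cast (1,490 − 129 abstaining = 1,361); 2/3 of 1361 = 907.33, rounded up to 908, so 908 needed; 909 in favor. Satisfied.

Invalid — notice requirement not satisfied.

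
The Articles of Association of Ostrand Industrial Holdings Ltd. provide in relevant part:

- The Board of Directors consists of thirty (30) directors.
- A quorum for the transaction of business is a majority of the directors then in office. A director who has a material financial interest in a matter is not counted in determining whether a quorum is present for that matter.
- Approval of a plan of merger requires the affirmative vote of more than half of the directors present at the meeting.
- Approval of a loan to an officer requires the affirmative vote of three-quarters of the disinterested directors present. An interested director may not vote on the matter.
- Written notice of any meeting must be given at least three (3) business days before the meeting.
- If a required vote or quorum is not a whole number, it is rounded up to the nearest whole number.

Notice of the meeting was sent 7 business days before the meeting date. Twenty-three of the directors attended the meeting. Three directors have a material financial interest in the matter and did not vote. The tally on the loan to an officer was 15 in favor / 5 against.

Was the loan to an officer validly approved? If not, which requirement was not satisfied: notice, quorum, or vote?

Valid — all requirements satisfied.

Notice: 7 business days given; 3 required (7 ≥ 3). Satisfied.
Quorum: 23 present, but the 3 interested directors do not count, leaving 20. Quorum is 16. Satisfied.
Vote: the loan to an officer requires three-fourths of the disinterested directors present (23 − 3 = 20). 3/4 of 20 = 15, so 15 affirmative votes are needed; 15 voted in favor. Satisfied.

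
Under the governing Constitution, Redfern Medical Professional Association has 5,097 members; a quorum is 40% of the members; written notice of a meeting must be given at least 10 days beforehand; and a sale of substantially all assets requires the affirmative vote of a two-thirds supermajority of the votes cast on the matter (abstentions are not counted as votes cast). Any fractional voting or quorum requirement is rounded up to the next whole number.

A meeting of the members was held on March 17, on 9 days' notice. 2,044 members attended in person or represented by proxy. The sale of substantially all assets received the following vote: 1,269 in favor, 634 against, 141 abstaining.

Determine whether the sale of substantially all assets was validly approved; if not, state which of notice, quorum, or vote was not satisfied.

Invalid — notice requirement not satisfied.

Notice: 9 days given; 10 required. Not satisfied.
Quorum: 40% of 5,097 = 2,038.80, rounded up to 2,039; 2,044 present. Satisfied.
Vote: requires two-thirds of the votes cast (2,044 − 141 abstaining = 1,903); 2/3 of 1903 = 1268.67, rounded up to 1269, so 1,269 needed; 1,269 in favor. Satisfied.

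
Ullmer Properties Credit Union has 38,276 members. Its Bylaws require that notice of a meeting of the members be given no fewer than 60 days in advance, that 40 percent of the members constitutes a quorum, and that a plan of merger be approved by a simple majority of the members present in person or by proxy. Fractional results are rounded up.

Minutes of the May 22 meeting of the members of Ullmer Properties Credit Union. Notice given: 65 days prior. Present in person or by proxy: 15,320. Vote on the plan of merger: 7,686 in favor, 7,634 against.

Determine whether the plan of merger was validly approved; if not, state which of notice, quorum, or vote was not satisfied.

Notice: 65 days given; 60 required. Satisfied.
Quorum: 40% of 38,276 = 15,310.40, rounded up to 15,311; 15,320 present. Satisfied.
Vote: requires a majority of those present (15,320); a majority of 15320 is 7661, so 7,661 needed; 7,686 in favor. Satisfied.

Valid — all requirements satisfied.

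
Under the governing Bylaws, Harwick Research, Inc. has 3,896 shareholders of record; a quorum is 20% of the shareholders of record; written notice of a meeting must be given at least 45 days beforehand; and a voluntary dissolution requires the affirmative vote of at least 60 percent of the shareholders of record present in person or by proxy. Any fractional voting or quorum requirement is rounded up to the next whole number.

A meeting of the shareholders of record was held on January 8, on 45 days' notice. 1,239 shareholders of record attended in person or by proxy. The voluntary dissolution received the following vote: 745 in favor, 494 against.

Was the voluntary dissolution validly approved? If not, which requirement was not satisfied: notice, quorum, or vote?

Valid — all requirements satisfied.

Notice: 45 days given; 45 required. Satisfied.
Quorum: 20% of 3,896 = 779.20, rounded up to 780; 1,239 present. Satisfied.
Vote: requires three-fifths of those present (1,239); 3/5 of 1239 = 743.40, rounded up to 744, so 744 needed; 745 in favor. Satisfied.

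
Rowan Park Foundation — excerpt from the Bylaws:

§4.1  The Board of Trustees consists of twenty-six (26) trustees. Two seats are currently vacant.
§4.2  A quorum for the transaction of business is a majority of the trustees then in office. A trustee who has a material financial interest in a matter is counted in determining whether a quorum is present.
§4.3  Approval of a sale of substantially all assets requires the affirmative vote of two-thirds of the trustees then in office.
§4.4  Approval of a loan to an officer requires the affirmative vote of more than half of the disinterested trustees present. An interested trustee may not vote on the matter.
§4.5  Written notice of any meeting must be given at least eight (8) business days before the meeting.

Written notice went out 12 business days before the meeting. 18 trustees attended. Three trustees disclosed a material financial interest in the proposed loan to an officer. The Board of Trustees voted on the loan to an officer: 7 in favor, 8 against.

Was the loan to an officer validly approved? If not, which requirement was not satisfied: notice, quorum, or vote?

Invalid — vote requirement not satisfied.

Notice: 12 business days given; 8 required (12 ≥ 8). Satisfied.
Quorum: 18 present (interested trustees count toward quorum); quorum is 13. Satisfied.
Vote: the loan to an officer requires a majority of the disinterested trustees present (18 − 3 = 15). A majority of 15 is 8, so 8 affirmative votes are needed; 7 voted in favor. Not satisfied.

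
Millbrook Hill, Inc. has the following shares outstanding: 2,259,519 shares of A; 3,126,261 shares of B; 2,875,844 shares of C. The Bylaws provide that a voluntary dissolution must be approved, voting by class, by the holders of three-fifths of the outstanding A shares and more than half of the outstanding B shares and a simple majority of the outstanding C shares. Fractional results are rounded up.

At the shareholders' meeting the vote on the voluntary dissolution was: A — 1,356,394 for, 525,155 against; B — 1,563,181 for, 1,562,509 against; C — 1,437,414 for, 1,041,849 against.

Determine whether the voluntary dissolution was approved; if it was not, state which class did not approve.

Not approved — the C shares did not give the required vote.

A: 3/5 of 2259519 = 1355711.40, rounded up to 1355712; 1,355,712 required, 1,356,394 in favor — approved.
B: a majority of 3126261 is 1563131; 1,563,131 required, 1,563,181 in favor — approved.
C: a majority of 2875844 is 1437923; 1,437,923 required, 1,437,414 in favor — not approved.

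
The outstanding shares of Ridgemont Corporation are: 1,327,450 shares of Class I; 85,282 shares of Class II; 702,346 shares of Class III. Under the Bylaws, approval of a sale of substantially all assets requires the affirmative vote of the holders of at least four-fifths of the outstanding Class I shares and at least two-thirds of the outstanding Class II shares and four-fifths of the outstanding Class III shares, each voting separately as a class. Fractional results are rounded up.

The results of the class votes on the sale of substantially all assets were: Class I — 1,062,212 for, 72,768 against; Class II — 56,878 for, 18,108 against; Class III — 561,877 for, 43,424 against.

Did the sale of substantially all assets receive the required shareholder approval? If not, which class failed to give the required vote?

Class I: 4/5 of 1327450 = 1061960; 1,061,960 required, 1,062,212 in favor — approved.
Class II: 2/3 of 85282 = 56854.67, rounded up to 56855; 56,855 required, 56,878 in favor — approved.
Class III: 4/5 of 702346 = 561876.80, rounded up to 561877; 561,877 required, 561,877 in favor — approved.

Approved — every class gave the required vote.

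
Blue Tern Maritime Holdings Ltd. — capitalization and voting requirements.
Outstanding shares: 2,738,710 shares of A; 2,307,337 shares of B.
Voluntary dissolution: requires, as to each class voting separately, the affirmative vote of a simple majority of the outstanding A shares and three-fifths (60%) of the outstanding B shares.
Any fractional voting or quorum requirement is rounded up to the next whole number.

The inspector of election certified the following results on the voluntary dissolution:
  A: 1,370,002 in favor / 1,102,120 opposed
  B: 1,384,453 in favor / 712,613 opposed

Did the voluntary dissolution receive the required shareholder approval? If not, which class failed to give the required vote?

A: a majority of 2738710 is 1369356; 1,369,356 required, 1,370,002 in favor — approved.
B: 3/5 of 2307337 = 1384402.20, rounded up to 1384403; 1,384,403 required, 1,384,453 in favor — approved.

Approved — every class gave the required vote.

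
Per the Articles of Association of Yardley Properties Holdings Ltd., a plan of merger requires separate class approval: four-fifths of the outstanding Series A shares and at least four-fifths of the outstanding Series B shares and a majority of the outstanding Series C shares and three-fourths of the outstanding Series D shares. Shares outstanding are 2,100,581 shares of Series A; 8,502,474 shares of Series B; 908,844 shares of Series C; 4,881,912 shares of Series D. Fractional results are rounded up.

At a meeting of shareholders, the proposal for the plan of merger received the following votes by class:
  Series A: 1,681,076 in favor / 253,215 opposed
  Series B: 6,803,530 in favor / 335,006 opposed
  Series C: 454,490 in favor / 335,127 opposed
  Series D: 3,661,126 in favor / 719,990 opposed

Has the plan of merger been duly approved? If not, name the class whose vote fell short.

Series A: 4/5 of 2100581 = 1680464.80, rounded up to 1680465; 1,680,465 required, 1,681,076 in favor — approved.
Series B: 4/5 of 8502474 = 6801979.20, rounded up to 6801980; 6,801,980 required, 6,803,530 in favor — approved.
Series C: a majority of 908844 is 454423; 454,423 required, 454,490 in favor — approved.
Series D: 3/4 of 4881912 = 3661434; 3,661,434 required, 3,661,126 in favor — not approved.

Not approved — the Series D shares did not give the required vote.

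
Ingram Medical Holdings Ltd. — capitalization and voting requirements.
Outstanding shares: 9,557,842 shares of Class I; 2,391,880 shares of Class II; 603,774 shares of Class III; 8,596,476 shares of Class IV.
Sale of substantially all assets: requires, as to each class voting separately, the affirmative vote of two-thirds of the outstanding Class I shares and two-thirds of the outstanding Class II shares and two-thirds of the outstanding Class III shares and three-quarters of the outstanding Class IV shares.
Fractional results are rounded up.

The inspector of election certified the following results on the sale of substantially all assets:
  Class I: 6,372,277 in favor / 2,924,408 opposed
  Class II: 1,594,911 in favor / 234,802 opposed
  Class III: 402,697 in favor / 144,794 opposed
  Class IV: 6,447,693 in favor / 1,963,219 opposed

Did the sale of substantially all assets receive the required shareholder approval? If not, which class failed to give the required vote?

Approved — every class gave the required vote.

Class I: 2/3 of 9557842 = 6371894.67, rounded up to 6371895; 6,371,895 required, 6,372,277 in favor — approved.
Class II: 2/3 of 2391880 = 1594586.67, rounded up to 1594587; 1,594,587 required, 1,594,911 in favor — approved.
Class III: 2/3 of 603774 = 402516; 402,516 required, 402,697 in favor — approved.
Class IV: 3/4 of 8596476 = 6447357; 6,447,357 required, 6,447,693 in favor — approved.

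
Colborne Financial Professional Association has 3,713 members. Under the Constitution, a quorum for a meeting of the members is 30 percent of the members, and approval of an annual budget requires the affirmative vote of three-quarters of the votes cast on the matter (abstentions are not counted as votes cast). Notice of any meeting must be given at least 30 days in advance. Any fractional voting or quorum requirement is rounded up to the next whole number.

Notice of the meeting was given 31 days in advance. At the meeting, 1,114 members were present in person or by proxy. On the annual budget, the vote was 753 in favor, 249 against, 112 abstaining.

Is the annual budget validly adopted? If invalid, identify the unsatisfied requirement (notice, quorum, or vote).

Valid — all requirements satisfied.

Notice: 31 days given; 30 required. Satisfied.
Quorum: 30% of 3,713 = 1,113.90, rounded up to 1,114; 1,114 present. Satisfied.
Vote: requires three-fourths of the votes cast (1,114 − 112 abstaining = 1,002); 3/4 of 1002 = 751.50, rounded up to 752, so 752 needed; 753 in favor. Satisfied.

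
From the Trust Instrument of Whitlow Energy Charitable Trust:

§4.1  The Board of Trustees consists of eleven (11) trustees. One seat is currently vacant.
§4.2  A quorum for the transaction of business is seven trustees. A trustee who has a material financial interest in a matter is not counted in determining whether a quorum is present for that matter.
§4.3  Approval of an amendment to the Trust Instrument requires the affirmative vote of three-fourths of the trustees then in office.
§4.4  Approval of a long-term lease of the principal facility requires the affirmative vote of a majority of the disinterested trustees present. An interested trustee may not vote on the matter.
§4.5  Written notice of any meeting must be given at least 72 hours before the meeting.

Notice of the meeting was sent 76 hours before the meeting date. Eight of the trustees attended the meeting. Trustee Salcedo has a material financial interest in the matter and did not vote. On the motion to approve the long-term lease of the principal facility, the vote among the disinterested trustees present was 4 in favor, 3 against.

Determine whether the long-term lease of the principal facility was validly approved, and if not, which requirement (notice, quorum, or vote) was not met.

Notice: 76 hours given; 72 required (76 ≥ 72). Satisfied.
Quorum: 8 present, but the 1 interested trustee does not count, leaving 7. Quorum is 7. Satisfied.
Vote: the long-term lease of the principal facility requires a majority of the disinterested trustees present (8 − 1 = 7). A majority of 7 is 4, so 4 affirmative votes are needed; 4 voted in favor. Satisfied.

Valid — all requirements satisfied.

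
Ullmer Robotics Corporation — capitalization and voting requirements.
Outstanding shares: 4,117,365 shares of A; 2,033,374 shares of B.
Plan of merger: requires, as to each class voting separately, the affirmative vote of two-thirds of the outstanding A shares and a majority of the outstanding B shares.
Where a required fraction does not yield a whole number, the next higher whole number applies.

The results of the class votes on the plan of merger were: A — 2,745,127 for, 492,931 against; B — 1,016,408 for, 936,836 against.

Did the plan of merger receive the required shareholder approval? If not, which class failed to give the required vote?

Not approved — the B shares did not give the required vote.

A: 2/3 of 4117365 = 2744910; 2,744,910 required, 2,745,127 in favor — approved.
B: a majority of 2033374 is 1016688; 1,016,688 required, 1,016,408 in favor — not approved.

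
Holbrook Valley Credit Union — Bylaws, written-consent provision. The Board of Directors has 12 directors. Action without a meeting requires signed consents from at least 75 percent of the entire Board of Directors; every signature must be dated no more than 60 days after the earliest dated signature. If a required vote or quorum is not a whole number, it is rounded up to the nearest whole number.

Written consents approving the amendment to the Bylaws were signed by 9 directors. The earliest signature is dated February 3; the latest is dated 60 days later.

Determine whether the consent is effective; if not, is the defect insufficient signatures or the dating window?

Effective — both the signature and dating-window requirements are satisfied.

Signatures required: at least 75 percent of 12 — 3/4 of 12 = 9, so 9 needed; 9 signed. Sufficient.
Dating window: the latest signature is 60 days after the earliest; the limit is 60 days. Within the window.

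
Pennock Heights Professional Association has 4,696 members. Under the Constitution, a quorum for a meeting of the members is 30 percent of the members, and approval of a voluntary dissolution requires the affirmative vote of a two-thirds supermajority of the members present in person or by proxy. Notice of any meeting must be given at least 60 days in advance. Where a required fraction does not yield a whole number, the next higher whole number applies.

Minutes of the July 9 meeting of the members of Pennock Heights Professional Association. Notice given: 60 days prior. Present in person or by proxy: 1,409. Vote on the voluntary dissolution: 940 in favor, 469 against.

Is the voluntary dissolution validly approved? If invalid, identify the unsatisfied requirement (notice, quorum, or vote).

Notice: 60 days given; 60 required. Satisfied.
Quorum: 30% of 4,696 = 1,408.80, rounded up to 1,409; 1,409 present. Satisfied.
Vote: requires two-thirds of those present (1,409); 2/3 of 1409 = 939.33, rounded up to 940, so 940 needed; 940 in favor. Satisfied.

Valid — all requirements satisfied.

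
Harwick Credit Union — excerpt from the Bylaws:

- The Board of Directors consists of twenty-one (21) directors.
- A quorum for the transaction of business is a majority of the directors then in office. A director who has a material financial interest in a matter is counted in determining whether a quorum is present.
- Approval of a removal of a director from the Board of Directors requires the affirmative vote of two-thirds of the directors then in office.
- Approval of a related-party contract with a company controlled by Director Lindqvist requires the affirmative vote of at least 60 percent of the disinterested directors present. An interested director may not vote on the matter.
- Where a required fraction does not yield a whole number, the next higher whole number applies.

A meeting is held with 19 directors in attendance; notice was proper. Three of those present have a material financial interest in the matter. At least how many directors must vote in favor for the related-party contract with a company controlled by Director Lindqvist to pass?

10

The related-party contract with a company controlled by Director Lindqvist requires three-fifths of the disinterested directors present (19 − 3 = 16).
3/5 of 16 = 9.60, rounded up to 10.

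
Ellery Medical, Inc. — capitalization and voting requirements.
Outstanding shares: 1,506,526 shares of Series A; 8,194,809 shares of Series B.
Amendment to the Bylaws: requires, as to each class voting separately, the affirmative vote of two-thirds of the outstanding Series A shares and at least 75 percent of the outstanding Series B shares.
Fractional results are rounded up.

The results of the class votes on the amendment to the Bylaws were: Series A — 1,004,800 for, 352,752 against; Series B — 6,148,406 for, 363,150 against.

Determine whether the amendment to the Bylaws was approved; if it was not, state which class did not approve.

Series A: 2/3 of 1506526 = 1004350.67, rounded up to 1004351; 1,004,351 required, 1,004,800 in favor — approved.
Series B: 3/4 of 8194809 = 6146106.75, rounded up to 6146107; 6,146,107 required, 6,148,406 in favor — approved.

Approved — every class gave the required vote.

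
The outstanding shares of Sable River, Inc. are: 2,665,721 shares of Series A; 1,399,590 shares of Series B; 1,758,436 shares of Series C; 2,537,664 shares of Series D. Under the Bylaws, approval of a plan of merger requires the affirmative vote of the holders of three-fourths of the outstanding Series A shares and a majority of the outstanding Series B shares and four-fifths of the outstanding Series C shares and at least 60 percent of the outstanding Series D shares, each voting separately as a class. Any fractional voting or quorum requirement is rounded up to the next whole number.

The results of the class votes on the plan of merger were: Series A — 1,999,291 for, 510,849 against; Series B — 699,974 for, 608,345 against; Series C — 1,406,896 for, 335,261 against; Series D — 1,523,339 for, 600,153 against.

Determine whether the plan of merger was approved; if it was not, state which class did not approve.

Approved — every class gave the required vote.

Series A: 3/4 of 2665721 = 1999290.75, rounded up to 1999291; 1,999,291 required, 1,999,291 in favor — approved.
Series B: a majority of 1399590 is 699796; 699,796 required, 699,974 in favor — approved.
Series C: 4/5 of 1758436 = 1406748.80, rounded up to 1406749; 1,406,749 required, 1,406,896 in favor — approved.
Series D: 3/5 of 2537664 = 1522598.40, rounded up to 1522599; 1,522,599 required, 1,523,339 in favor — approved.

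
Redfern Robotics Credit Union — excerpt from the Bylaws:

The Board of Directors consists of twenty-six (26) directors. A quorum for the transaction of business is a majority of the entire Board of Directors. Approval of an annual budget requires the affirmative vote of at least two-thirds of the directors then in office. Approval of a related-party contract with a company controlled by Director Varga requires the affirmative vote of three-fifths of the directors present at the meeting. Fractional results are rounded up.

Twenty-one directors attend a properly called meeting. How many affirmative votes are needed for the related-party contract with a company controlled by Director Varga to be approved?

The related-party contract with a company controlled by Director Varga requires three-fifths of the directors present (21).
3/5 of 21 = 12.60, rounded up to 13.

13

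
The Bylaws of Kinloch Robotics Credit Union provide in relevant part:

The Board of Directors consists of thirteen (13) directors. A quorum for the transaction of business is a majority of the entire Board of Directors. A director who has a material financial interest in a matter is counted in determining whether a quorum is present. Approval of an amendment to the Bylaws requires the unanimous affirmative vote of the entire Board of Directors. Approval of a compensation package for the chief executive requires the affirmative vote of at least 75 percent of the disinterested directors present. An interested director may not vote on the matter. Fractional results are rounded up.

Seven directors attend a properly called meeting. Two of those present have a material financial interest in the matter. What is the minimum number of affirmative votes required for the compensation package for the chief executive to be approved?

The compensation package for the chief executive requires three-fourths of the disinterested directors present (7 − 2 = 5).
3/4 of 5 = 3.75, rounded up to 4.

4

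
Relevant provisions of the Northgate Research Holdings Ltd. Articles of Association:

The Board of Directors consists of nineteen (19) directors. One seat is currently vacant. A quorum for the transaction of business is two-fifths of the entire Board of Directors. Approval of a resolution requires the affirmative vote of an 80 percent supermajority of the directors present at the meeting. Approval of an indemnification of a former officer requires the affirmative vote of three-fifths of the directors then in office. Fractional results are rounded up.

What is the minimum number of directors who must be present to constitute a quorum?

2/5 of 19 = 7.60, rounded up to 8.

8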